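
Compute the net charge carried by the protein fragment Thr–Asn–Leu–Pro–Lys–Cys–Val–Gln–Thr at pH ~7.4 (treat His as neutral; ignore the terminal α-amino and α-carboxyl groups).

At pH ~7.4 the Lys and Arg side chains are protonated (+1), the Asp and Glu side chains are deprotonated (−1), and with His taken as neutral all other side chains carry no charge.
Positive (K, R): Lys5 → +1.
Negative (D, E): none → −0.
Net charge = (+1) + (−0) = +1.

+1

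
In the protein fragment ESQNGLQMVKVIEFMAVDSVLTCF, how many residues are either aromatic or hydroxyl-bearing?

Aromatic: F, W, Y. Hydroxyl-bearing: S, T, Y.
Aromatic residues here: F14, F24 (2).
Hydroxyl-bearing residues here: S2, S19, T22 (3).
(Y belongs to both groups, but none appear in this sequence.) Total = 2 + 3 = 5.

5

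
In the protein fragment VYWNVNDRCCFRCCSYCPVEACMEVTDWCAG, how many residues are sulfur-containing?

8

The sulfur-bearing residues are cysteine (–SH) and methionine (–S–CH₃).
Matching residues: C9, C10, C13, C14, C17, C22, M23, C29.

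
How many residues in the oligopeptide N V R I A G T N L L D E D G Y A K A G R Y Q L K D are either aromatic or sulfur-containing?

2

Aromatic: F, W, Y. Sulfur-containing: C, M.
Aromatic residues here: Y15, Y21 (2).
Sulfur-containing residues here: none (0).
The two groups share no amino acid, so total = 2 + 0 = 2.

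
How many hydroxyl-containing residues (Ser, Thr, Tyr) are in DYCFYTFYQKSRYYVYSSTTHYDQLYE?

14

Matching residues: Y2, Y5, T6, Y8, S11, Y13, Y14, Y16, S17, S18, T19, T20, Y22, Y26.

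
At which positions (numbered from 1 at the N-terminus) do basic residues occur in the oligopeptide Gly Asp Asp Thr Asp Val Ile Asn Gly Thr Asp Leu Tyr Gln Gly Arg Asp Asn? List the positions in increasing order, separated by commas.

The basic amino acids are Lys (K), Arg (R), and His (H).
Matching residues: Arg16.

16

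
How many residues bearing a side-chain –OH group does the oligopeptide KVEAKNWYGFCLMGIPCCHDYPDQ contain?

2

The –OH-bearing residues are Ser, Thr (aliphatic alcohols), and Tyr (phenol).
Matching residues: Y8, Y21.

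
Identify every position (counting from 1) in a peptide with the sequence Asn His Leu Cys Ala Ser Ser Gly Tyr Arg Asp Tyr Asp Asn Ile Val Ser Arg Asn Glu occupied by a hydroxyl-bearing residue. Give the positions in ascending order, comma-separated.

6, 7, 9, 12, 17

Matching residues: Ser6, Ser7, Tyr9, Tyr12, Ser17.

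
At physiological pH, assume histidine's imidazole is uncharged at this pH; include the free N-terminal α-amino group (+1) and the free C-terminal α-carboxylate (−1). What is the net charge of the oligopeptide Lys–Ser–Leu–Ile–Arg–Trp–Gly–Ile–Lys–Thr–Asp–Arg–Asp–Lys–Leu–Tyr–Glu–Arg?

+3

Near pH 7.4, K and R contribute +1 each, D and E contribute −1 each, and every other side chain (His included, as stated) is uncharged.
Positive (K, R): Lys1, Arg5, Lys9, Arg12, Lys14, Arg18 → +6.
Negative (D, E): Asp11, Asp13, Glu17 → −3.
The N-terminus (+1) and C-terminus (−1) cancel.
Net charge = (+6) + (−3) = +3.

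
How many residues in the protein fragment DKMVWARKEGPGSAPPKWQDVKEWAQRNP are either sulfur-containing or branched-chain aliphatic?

Sulfur-containing: C, M. Branched-chain aliphatic: I, L, V.
Sulfur-containing residues here: M3 (1).
Branched-chain aliphatic residues here: V4, V21 (2).
The two groups share no amino acid, so total = 1 + 2 = 3.

3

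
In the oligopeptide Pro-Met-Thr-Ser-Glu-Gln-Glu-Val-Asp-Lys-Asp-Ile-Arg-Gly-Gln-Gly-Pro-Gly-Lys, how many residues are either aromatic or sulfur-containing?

Aromatic: F, W, Y. Sulfur-containing: C, M.
Aromatic residues here: none (0).
Sulfur-containing residues here: Met2 (1).
The two groups share no amino acid, so total = 0 + 1 = 1.

1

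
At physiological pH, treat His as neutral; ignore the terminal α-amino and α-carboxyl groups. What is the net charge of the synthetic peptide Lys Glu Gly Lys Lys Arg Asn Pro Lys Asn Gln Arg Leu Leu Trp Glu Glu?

+3

At pH ~7.4 the Lys and Arg side chains are protonated (+1), the Asp and Glu side chains are deprotonated (−1), and with His taken as neutral all other side chains carry no charge.
Positive (K, R): Lys1, Lys4, Lys5, Arg6, Lys9, Arg12 → +6.
Negative (D, E): Glu2, Glu16, Glu17 → −3.
Net charge = (+6) + (−3) = +3.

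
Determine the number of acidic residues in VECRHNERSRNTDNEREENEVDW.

8

Aspartate (D) and glutamate (E) have carboxylic-acid side chains and are the acidic amino acids.
Matching residues: E2, E7, D13, E15, E17, E18, E20, D22.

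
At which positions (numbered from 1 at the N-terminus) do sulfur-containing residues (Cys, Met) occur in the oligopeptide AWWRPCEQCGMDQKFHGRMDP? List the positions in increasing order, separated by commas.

Matching residues: C6, C9, M11, M19.

6, 9, 11, 19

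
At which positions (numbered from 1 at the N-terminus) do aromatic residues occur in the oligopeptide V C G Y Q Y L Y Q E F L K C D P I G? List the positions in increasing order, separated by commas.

The aromatic amino acids are Phe (F, benzyl), Trp (W, indole), and Tyr (Y, phenol).
Matching residues: Y4, Y6, Y8, F11.

4, 6, 8, 11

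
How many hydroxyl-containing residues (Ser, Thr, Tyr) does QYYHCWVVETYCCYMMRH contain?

5

Matching residues: Y2, Y3, T10, Y11, Y14.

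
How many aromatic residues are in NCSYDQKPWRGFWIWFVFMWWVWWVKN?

F, W, and Y each carry an aromatic ring on the side chain.
Matching residues: Y4, W9, F12, W13, W15, F16, F18, W20, W21, W23, W24.

11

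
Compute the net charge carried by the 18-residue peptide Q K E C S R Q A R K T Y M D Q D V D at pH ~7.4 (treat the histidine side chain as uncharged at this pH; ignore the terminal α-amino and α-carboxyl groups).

At pH ~7.4 the Lys and Arg side chains are protonated (+1), the Asp and Glu side chains are deprotonated (−1), and with His taken as neutral all other side chains carry no charge.
Positive (K, R): K2, R6, R9, K10 → +4.
Negative (D, E): E3, D14, D16, D18 → −4.
Net charge = (+4) + (−4) = 0.

0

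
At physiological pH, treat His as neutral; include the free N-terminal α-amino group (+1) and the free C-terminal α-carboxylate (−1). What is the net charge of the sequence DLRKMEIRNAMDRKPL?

The side chains ionized at physiological pH are Lys/Arg (+1) and Asp/Glu (−1); with His treated as neutral, nothing else contributes.
Positive (K, R): R3, K4, R8, R13, K14 → +5.
Negative (D, E): D1, E6, D12 → −3.
The N-terminus (+1) and C-terminus (−1) cancel.
Net charge = (+5) + (−3) = +2.

+2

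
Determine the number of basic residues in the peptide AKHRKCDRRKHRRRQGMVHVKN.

Lysine (K), arginine (R), and histidine (H) have basic, nitrogen-containing side chains.
Matching residues: K2, H3, R4, K5, R8, R9, K10, H11, R12, R13, R14, H19, K21.

13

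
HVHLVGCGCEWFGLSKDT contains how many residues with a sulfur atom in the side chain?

2

Only Cys (C) and Met (M) have a sulfur atom in the side chain.
Matching residues: C7, C9.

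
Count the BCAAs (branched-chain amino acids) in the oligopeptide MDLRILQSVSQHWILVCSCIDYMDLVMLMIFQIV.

14

V, L, and I make up the branched-chain aliphatic group.
Matching residues: L3, I5, L6, V9, I14, L15, V16, I20, L25, V26, L28, I30, I33, V34.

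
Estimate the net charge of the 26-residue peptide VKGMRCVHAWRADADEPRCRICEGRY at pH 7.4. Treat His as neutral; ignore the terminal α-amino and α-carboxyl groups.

The side chains ionized at physiological pH are Lys/Arg (+1) and Asp/Glu (−1); with His treated as neutral, nothing else contributes.
Positive (K, R): K2, R5, R11, R18, R20, R25 → +6.
Negative (D, E): D13, D15, E16, E23 → −4.
Net charge = (+6) + (−4) = +2.

+2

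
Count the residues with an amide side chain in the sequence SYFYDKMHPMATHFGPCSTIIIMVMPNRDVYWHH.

1

Asparagine (N) and glutamine (Q) have uncharged amide side chains.
Matching residues: N27.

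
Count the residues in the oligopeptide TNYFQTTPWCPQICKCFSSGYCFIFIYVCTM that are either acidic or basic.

1

Acidic: D, E. Basic: H, K, R.
Acidic residues here: none (0).
Basic residues here: K15 (1).
The two groups share no amino acid, so total = 0 + 1 = 1.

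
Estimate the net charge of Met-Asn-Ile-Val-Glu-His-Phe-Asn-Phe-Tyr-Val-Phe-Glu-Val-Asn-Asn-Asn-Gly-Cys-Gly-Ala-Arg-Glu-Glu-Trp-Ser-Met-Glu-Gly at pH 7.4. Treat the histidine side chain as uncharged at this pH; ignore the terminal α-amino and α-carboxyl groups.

-4

At pH ~7.4 the Lys and Arg side chains are protonated (+1), the Asp and Glu side chains are deprotonated (−1), and with His taken as neutral all other side chains carry no charge.
Positive (K, R): Arg22 → +1.
Negative (D, E): Glu5, Glu13, Glu23, Glu24, Glu28 → −5.
Net charge = (+1) + (−5) = −4.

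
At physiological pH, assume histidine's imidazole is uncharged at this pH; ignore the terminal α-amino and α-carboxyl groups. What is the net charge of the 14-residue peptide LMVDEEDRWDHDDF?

-6

Near pH 7.4, K and R contribute +1 each, D and E contribute −1 each, and every other side chain (His included, as stated) is uncharged.
Positive (K, R): R8 → +1.
Negative (D, E): D4, E5, E6, D7, D10, D12, D13 → −7.
Net charge = (+1) + (−7) = −6.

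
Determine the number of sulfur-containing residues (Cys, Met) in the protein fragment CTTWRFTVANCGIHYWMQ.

3

Matching residues: C1, C11, M17.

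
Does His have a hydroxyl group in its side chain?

No

The –OH-bearing residues are Ser, Thr (aliphatic alcohols), and Tyr (phenol).
Histidine is not in this group.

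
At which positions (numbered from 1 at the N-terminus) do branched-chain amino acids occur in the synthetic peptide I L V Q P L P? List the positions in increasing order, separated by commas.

Valine (V), leucine (L), and isoleucine (I) are the branched-chain amino acids.
Matching residues: I1, L2, V3, L6.

1, 2, 3, 6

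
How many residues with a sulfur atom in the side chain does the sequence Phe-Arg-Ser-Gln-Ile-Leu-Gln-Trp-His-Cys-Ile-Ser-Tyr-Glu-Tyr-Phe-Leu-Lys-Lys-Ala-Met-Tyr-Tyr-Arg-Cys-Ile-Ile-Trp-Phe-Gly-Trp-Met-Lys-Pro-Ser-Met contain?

5

Only Cys (C) and Met (M) have a sulfur atom in the side chain.
Matching residues: Cys10, Met21, Cys25, Met32, Met36.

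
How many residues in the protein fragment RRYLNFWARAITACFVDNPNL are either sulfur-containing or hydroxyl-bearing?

Sulfur-containing: C, M. Hydroxyl-bearing: S, T, Y.
Sulfur-containing residues here: C14 (1).
Hydroxyl-bearing residues here: Y3, T12 (2).
The two groups share no amino acid, so total = 1 + 2 = 3.

3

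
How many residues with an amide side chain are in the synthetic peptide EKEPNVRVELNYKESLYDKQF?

The amide-side-chain residues are Asn (N) and Gln (Q).
Matching residues: N5, N11, Q20.

3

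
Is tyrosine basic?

The basic amino acids are Lys (K), Arg (R), and His (H).
Tyrosine is not in this group.

No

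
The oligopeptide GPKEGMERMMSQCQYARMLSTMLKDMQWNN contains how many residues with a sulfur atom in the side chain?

Cysteine (C, thiol) and methionine (M, thioether) are the two sulfur-containing amino acids.
Matching residues: M6, M9, M10, C13, M18, M22, M26.

7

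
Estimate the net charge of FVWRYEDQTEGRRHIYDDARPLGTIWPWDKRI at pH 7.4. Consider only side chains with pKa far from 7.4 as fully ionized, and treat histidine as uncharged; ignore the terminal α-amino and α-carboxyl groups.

At pH ~7.4 the Lys and Arg side chains are protonated (+1), the Asp and Glu side chains are deprotonated (−1), and with His taken as neutral all other side chains carry no charge.
Positive (K, R): R4, R12, R13, R20, K30, R31 → +6.
Negative (D, E): E6, D7, E10, D17, D18, D29 → −6.
Net charge = (+6) + (−6) = 0.

0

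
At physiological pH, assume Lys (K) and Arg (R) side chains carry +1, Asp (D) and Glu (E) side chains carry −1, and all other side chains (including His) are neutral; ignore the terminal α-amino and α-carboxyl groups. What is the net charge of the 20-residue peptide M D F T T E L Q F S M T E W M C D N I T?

Positive (K, R): none → +0.
Negative (D, E): D2, E6, E13, D17 → −4.
Net charge = (+0) + (−4) = −4.

-4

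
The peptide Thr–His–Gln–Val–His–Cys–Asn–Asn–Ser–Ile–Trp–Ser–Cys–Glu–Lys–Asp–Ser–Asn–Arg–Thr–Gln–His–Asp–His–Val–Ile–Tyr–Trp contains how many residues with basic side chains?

The basic amino acids are Lys (K), Arg (R), and His (H).
Matching residues: His2, His5, Lys15, Arg19, His22, His24.

6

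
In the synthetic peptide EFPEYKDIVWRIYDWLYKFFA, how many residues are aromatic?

8

The aromatic amino acids are Phe (F, benzyl), Trp (W, indole), and Tyr (Y, phenol).
Matching residues: F2, Y5, W10, Y13, W15, Y17, F19, F20.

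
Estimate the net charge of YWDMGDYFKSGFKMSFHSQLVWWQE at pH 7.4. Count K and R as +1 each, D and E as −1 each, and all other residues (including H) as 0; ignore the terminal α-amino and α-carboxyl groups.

Positive (K, R): K9, K13 → +2.
Negative (D, E): D3, D6, E25 → −3.
Net charge = (+2) + (−3) = −1.

-1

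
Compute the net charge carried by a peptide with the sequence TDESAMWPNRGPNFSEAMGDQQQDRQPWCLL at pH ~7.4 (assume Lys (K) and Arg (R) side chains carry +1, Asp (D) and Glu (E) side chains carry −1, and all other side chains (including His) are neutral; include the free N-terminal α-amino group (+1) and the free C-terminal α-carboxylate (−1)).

Positive (K, R): R10, R25 → +2.
Negative (D, E): D2, E3, E16, D20, D24 → −5.
The N-terminus (+1) and C-terminus (−1) cancel.
Net charge = (+2) + (−5) = −3.

-3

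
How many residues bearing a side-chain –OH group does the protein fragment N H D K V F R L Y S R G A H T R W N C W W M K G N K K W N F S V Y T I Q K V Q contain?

Serine (S), threonine (T), and tyrosine (Y) each carry a hydroxyl group on the side chain.
Matching residues: Y9, S10, T15, S31, Y33, T34.

6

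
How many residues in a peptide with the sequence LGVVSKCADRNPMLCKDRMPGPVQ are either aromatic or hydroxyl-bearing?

Aromatic: F, W, Y. Hydroxyl-bearing: S, T, Y.
Aromatic residues here: none (0).
Hydroxyl-bearing residues here: S5 (1).
(Y belongs to both groups, but none appear in this sequence.) Total = 0 + 1 = 1.

1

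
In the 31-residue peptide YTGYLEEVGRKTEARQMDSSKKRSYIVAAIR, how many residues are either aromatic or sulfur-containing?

4

Aromatic: F, W, Y. Sulfur-containing: C, M.
Aromatic residues here: Y1, Y4, Y25 (3).
Sulfur-containing residues here: M17 (1).
The two groups share no amino acid, so total = 3 + 1 = 4.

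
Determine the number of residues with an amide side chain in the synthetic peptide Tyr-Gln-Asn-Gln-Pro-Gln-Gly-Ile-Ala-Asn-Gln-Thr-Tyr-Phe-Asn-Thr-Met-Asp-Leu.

7

The amide-side-chain residues are Asn (N) and Gln (Q).
Matching residues: Gln2, Asn3, Gln4, Gln6, Asn10, Gln11, Asn15.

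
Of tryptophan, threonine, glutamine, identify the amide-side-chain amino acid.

Only N (asparagine) and Q (glutamine) carry a side-chain carboxamide.
Of the listed options, only glutamine belongs to this group.

glutamine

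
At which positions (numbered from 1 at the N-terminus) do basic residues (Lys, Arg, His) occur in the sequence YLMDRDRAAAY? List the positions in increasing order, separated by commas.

5, 7

Matching residues: R5, R7.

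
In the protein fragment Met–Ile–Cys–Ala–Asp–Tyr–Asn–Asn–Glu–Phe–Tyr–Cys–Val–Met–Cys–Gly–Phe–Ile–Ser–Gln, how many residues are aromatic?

F, W, and Y each carry an aromatic ring on the side chain.
Matching residues: Tyr6, Phe10, Tyr11, Phe17.

4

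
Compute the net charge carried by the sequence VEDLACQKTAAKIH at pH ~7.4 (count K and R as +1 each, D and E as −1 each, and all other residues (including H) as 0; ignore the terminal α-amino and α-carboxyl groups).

Positive (K, R): K8, K12 → +2.
Negative (D, E): E2, D3 → −2.
Net charge = (+2) + (−2) = 0.

0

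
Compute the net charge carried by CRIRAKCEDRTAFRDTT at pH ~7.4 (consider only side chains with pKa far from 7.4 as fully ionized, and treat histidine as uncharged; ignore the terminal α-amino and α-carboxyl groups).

At pH ~7.4 the Lys and Arg side chains are protonated (+1), the Asp and Glu side chains are deprotonated (−1), and with His taken as neutral all other side chains carry no charge.
Positive (K, R): R2, R4, K6, R10, R14 → +5.
Negative (D, E): E8, D9, D15 → −3.
Net charge = (+5) + (−3) = +2.

+2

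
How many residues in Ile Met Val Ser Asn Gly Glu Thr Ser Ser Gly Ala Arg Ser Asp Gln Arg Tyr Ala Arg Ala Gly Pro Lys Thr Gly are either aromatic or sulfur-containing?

2

Aromatic: F, W, Y. Sulfur-containing: C, M.
Aromatic residues here: Tyr18 (1).
Sulfur-containing residues here: Met2 (1).
The two groups share no amino acid, so total = 1 + 1 = 2.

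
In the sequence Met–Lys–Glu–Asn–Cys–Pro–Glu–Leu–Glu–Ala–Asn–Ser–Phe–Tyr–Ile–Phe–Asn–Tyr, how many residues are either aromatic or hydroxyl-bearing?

5

Aromatic: F, W, Y. Hydroxyl-bearing: S, T, Y.
Aromatic residues here: Phe13, Tyr14, Phe16, Tyr18 (4).
Hydroxyl-bearing residues here: Ser12, Tyr14, Tyr18 (3).
Y is in both groups, so the 2 Y residues must not be double-counted.
Total = 4 + 3 − 2 = 5.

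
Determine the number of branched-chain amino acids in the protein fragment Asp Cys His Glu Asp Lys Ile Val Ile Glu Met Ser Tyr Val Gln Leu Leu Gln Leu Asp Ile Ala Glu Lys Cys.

V, L, and I make up the branched-chain aliphatic group.
Matching residues: Ile7, Val8, Ile9, Val14, Leu16, Leu17, Leu19, Ile21.

8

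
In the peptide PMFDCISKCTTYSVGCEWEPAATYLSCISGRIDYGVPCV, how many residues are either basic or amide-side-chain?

2

Basic: H, K, R. Amide-side-chain: N, Q.
Basic residues here: K8, R31 (2).
Amide-side-chain residues here: none (0).
The two groups share no amino acid, so total = 2 + 0 = 2.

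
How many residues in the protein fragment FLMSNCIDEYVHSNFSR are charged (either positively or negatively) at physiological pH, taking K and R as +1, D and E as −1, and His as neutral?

Charged side chains at pH ~7.4: K, R (positive); D, E (negative).
Matching residues: D8, E9, R17.

3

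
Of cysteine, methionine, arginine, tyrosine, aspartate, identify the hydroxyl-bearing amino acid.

tyrosine

Serine (S), threonine (T), and tyrosine (Y) each carry a hydroxyl group on the side chain.
Of the listed options, only tyrosine belongs to this group.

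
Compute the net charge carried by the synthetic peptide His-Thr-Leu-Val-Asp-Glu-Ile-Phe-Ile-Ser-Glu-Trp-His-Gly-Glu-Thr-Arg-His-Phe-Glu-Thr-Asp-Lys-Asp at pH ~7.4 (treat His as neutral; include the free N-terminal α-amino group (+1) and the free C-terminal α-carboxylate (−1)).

-5

The side chains ionized at physiological pH are Lys/Arg (+1) and Asp/Glu (−1); with His treated as neutral, nothing else contributes.
Positive (K, R): Arg17, Lys23 → +2.
Negative (D, E): Asp5, Glu6, Glu11, Glu15, Glu20, Asp22, Asp24 → −7.
The N-terminus (+1) and C-terminus (−1) cancel.
Net charge = (+2) + (−7) = −5.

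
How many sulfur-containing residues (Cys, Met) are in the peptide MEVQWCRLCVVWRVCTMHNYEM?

Matching residues: M1, C6, C9, C15, M17, M22.

6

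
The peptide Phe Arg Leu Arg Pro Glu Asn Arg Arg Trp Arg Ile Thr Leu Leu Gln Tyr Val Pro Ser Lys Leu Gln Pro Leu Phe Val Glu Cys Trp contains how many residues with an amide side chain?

Asparagine (N) and glutamine (Q) have uncharged amide side chains.
Matching residues: Asn7, Gln16, Gln23.

3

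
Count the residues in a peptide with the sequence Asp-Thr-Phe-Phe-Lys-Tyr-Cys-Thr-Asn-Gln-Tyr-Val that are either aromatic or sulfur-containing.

Aromatic: F, W, Y. Sulfur-containing: C, M.
Aromatic residues here: Phe3, Phe4, Tyr6, Tyr11 (4).
Sulfur-containing residues here: Cys7 (1).
The two groups share no amino acid, so total = 4 + 1 = 5.

5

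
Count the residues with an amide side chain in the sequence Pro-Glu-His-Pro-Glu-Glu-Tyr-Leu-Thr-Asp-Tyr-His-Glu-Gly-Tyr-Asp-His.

The amide-side-chain residues are Asn (N) and Gln (Q).
None of the 17 residues belong to this group.

0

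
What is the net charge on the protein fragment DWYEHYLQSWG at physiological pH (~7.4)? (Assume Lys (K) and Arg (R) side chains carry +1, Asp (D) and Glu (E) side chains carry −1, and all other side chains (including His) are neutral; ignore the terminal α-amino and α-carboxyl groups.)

-2

Positive (K, R): none → +0.
Negative (D, E): D1, E4 → −2.
Net charge = (+0) + (−2) = −2.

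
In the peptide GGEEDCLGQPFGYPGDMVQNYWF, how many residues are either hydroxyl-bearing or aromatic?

Hydroxyl-bearing: S, T, Y. Aromatic: F, W, Y.
Hydroxyl-bearing residues here: Y13, Y21 (2).
Aromatic residues here: F11, Y13, Y21, W22, F23 (5).
Y is in both groups, so the 2 Y residues must not be double-counted.
Total = 2 + 5 − 2 = 5.

5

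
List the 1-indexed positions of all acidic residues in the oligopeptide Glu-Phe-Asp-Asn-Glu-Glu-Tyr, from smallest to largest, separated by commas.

Aspartate (D) and glutamate (E) have carboxylic-acid side chains and are the acidic amino acids.
Matching residues: Glu1, Asp3, Glu5, Glu6.

1, 3, 5, 6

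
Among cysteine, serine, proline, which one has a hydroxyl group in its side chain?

serine

Serine (S), threonine (T), and tyrosine (Y) each carry a hydroxyl group on the side chain.
Of the listed options, only serine belongs to this group.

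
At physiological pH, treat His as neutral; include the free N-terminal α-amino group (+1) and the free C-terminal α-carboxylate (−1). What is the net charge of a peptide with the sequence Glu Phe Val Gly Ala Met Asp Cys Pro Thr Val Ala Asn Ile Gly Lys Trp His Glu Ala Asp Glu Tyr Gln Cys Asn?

At pH ~7.4 the Lys and Arg side chains are protonated (+1), the Asp and Glu side chains are deprotonated (−1), and with His taken as neutral all other side chains carry no charge.
Positive (K, R): Lys16 → +1.
Negative (D, E): Glu1, Asp7, Glu19, Asp21, Glu22 → −5.
The N-terminus (+1) and C-terminus (−1) cancel.
Net charge = (+1) + (−5) = −4.

-4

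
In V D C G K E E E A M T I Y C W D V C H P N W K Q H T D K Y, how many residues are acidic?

The acidic residues are Asp (D) and Glu (E), whose side chains end in a carboxylate group.
Matching residues: D2, E6, E7, E8, D16, D27.

6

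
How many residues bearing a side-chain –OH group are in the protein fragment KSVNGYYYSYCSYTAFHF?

9

Serine (S), threonine (T), and tyrosine (Y) each carry a hydroxyl group on the side chain.
Matching residues: S2, Y6, Y7, Y8, S9, Y10, S12, Y13, T14.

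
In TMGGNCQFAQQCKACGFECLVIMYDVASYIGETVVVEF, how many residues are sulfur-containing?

The sulfur-bearing residues are cysteine (–SH) and methionine (–S–CH₃).
Matching residues: M2, C6, C12, C15, C19, M23.

6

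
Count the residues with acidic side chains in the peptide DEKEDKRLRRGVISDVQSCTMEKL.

Aspartate (D) and glutamate (E) have carboxylic-acid side chains and are the acidic amino acids.
Matching residues: D1, E2, E4, D5, D15, E22.

6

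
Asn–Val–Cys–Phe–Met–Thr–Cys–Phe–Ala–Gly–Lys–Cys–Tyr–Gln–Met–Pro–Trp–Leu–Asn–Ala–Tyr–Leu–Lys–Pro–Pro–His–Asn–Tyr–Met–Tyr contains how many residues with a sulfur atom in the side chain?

6

Only Cys (C) and Met (M) have a sulfur atom in the side chain.
Matching residues: Cys3, Met5, Cys7, Cys12, Met15, Met29.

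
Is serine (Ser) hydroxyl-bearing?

S, T, and Y are the three residues with a side-chain hydroxyl.
Serine is in this group.

Yes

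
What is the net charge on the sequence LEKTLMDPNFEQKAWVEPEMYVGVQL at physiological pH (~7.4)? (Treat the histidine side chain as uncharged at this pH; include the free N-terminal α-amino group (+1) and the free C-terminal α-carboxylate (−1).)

Near pH 7.4, K and R contribute +1 each, D and E contribute −1 each, and every other side chain (His included, as stated) is uncharged.
Positive (K, R): K3, K13 → +2.
Negative (D, E): E2, D7, E11, E17, E19 → −5.
The N-terminus (+1) and C-terminus (−1) cancel.
Net charge = (+2) + (−5) = −3.

-3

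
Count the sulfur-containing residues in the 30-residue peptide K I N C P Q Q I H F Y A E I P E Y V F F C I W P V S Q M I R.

Only Cys (C) and Met (M) have a sulfur atom in the side chain.
Matching residues: C4, C21, M28.

3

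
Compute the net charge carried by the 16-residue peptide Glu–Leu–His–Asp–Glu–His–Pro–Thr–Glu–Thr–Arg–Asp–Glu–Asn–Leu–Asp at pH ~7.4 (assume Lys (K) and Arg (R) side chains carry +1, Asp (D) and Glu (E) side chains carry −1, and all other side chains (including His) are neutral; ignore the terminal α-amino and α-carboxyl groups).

Positive (K, R): Arg11 → +1.
Negative (D, E): Glu1, Asp4, Glu5, Glu9, Asp12, Glu13, Asp16 → −7.
Net charge = (+1) + (−7) = −6.

-6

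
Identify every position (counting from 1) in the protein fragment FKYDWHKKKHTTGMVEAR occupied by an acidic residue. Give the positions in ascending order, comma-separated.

4, 16

Aspartate (D) and glutamate (E) have carboxylic-acid side chains and are the acidic amino acids.
Matching residues: D4, E16.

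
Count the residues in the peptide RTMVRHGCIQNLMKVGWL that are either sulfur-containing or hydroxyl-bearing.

4

Sulfur-containing: C, M. Hydroxyl-bearing: S, T, Y.
Sulfur-containing residues here: M3, C8, M13 (3).
Hydroxyl-bearing residues here: T2 (1).
The two groups share no amino acid, so total = 3 + 1 = 4.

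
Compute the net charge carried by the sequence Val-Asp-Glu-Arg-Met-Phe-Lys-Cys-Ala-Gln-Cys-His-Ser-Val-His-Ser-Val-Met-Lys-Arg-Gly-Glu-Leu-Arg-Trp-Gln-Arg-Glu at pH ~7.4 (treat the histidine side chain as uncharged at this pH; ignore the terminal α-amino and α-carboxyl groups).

Near pH 7.4, K and R contribute +1 each, D and E contribute −1 each, and every other side chain (His included, as stated) is uncharged.
Positive (K, R): Arg4, Lys7, Lys19, Arg20, Arg24, Arg27 → +6.
Negative (D, E): Asp2, Glu3, Glu22, Glu28 → −4.
Net charge = (+6) + (−4) = +2.

+2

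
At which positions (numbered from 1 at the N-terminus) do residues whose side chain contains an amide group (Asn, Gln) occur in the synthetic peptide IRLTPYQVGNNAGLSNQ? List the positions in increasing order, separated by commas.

Matching residues: Q7, N10, N11, N16, Q17.

7, 10, 11, 16, 17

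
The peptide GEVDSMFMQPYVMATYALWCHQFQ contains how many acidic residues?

The acidic residues are Asp (D) and Glu (E), whose side chains end in a carboxylate group.
Matching residues: E2, D4.

2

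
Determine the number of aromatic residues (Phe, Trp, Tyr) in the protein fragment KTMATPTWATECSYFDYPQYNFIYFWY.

Matching residues: W8, Y14, F15, Y17, Y20, F22, Y24, F25, W26, Y27.

10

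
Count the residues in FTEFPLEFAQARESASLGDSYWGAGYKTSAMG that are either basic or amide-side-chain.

3

Basic: H, K, R. Amide-side-chain: N, Q.
Basic residues here: R12, K27 (2).
Amide-side-chain residues here: Q10 (1).
The two groups share no amino acid, so total = 2 + 1 = 3.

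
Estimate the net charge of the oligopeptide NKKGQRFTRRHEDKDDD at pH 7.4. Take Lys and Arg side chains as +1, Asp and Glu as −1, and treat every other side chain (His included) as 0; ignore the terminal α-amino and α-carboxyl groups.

Positive (K, R): K2, K3, R6, R9, R10, K14 → +6.
Negative (D, E): E12, D13, D15, D16, D17 → −5.
Net charge = (+6) + (−5) = +1.

+1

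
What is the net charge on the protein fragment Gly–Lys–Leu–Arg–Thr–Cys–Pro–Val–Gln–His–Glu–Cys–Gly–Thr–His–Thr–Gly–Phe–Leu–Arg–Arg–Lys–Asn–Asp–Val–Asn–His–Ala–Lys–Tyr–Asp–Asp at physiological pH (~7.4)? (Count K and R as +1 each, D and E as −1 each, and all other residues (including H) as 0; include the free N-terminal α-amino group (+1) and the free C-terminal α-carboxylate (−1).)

Positive (K, R): Lys2, Arg4, Arg20, Arg21, Lys22, Lys29 → +6.
Negative (D, E): Glu11, Asp24, Asp31, Asp32 → −4.
The N-terminus (+1) and C-terminus (−1) cancel.
Net charge = (+6) + (−4) = +2.

+2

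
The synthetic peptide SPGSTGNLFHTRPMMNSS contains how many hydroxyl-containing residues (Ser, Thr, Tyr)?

Matching residues: S1, S4, T5, T11, S17, S18.

6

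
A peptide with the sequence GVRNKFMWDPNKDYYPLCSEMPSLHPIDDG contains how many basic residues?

4

Lysine (K), arginine (R), and histidine (H) have basic, nitrogen-containing side chains.
Matching residues: R3, K5, K12, H25.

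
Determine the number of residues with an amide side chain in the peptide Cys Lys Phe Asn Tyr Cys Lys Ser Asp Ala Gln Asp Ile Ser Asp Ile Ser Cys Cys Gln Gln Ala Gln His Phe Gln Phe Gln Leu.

The amide-side-chain residues are Asn (N) and Gln (Q).
Matching residues: Asn4, Gln11, Gln20, Gln21, Gln23, Gln26, Gln28.

7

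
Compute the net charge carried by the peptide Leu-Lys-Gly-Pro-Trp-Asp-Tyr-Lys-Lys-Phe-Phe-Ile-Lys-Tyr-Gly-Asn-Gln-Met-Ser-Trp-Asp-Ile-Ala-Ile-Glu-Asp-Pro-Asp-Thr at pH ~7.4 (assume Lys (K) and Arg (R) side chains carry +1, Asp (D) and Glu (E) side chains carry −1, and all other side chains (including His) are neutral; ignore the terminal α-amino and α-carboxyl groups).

Positive (K, R): Lys2, Lys8, Lys9, Lys13 → +4.
Negative (D, E): Asp6, Asp21, Glu25, Asp26, Asp28 → −5.
Net charge = (+4) + (−5) = −1.

-1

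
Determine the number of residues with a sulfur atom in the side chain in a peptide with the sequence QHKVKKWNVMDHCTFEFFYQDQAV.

2

The sulfur-bearing residues are cysteine (–SH) and methionine (–S–CH₃).
Matching residues: M10, C13.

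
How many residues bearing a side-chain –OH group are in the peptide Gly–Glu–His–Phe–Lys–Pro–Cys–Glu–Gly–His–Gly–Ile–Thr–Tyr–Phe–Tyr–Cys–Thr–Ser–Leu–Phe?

S, T, and Y are the three residues with a side-chain hydroxyl.
Matching residues: Thr13, Tyr14, Tyr16, Thr18, Ser19.

5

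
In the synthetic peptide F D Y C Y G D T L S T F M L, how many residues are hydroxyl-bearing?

5

S, T, and Y are the three residues with a side-chain hydroxyl.
Matching residues: Y3, Y5, T8, S10, T11.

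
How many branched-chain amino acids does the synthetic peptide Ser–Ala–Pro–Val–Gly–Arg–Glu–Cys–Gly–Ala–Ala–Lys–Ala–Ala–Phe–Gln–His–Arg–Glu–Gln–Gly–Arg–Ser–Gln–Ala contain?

1

V, L, and I make up the branched-chain aliphatic group.
Matching residues: Val4.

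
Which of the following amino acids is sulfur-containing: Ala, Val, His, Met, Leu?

Met

Cysteine (C, thiol) and methionine (M, thioether) are the two sulfur-containing amino acids.
Of the listed options, only Met belongs to this group.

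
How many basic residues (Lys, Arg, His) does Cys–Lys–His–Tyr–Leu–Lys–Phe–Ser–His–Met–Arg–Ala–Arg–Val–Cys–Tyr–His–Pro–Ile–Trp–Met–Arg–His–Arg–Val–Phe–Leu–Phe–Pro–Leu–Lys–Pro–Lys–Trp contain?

12

Matching residues: Lys2, His3, Lys6, His9, Arg11, Arg13, His17, Arg22, His23, Arg24, Lys31, Lys33.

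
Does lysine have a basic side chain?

Yes

Lysine (K), arginine (R), and histidine (H) have basic, nitrogen-containing side chains.
Lysine is in this group.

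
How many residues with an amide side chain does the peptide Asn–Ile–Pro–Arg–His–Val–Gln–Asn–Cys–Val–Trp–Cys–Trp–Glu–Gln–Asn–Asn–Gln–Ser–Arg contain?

Asparagine (N) and glutamine (Q) have uncharged amide side chains.
Matching residues: Asn1, Gln7, Asn8, Gln15, Asn16, Asn17, Gln18.

7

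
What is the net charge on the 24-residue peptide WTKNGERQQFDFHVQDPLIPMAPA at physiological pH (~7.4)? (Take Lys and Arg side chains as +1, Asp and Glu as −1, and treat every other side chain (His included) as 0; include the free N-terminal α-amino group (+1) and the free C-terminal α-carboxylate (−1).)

Positive (K, R): K3, R7 → +2.
Negative (D, E): E6, D11, D16 → −3.
The N-terminus (+1) and C-terminus (−1) cancel.
Net charge = (+2) + (−3) = −1.

-1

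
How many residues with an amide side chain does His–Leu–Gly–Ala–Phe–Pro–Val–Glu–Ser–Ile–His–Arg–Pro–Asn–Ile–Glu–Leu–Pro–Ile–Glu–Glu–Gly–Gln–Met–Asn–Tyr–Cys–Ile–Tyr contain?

3

The amide-side-chain residues are Asn (N) and Gln (Q).
Matching residues: Asn14, Gln23, Asn25.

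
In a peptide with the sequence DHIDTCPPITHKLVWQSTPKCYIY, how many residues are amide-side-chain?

The amide-side-chain residues are Asn (N) and Gln (Q).
Matching residues: Q16.

1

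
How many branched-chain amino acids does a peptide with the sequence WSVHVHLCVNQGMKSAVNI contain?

6

V, L, and I make up the branched-chain aliphatic group.
Matching residues: V3, V5, L7, V9, V17, I19.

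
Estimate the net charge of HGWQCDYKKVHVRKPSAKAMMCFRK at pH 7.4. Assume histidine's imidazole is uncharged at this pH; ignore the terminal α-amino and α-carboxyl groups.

Near pH 7.4, K and R contribute +1 each, D and E contribute −1 each, and every other side chain (His included, as stated) is uncharged.
Positive (K, R): K8, K9, R13, K14, K18, R24, K25 → +7.
Negative (D, E): D6 → −1.
Net charge = (+7) + (−1) = +6.

+6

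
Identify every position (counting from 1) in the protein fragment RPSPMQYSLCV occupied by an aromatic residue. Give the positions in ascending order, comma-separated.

7

F, W, and Y each carry an aromatic ring on the side chain.
Matching residues: Y7.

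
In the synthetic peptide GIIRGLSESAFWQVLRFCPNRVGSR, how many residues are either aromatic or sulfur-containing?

Aromatic: F, W, Y. Sulfur-containing: C, M.
Aromatic residues here: F11, W12, F17 (3).
Sulfur-containing residues here: C18 (1).
The two groups share no amino acid, so total = 3 + 1 = 4.

4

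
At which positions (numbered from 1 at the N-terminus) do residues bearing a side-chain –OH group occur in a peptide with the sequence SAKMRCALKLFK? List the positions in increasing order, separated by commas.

1

S, T, and Y are the three residues with a side-chain hydroxyl.
Matching residues: S1.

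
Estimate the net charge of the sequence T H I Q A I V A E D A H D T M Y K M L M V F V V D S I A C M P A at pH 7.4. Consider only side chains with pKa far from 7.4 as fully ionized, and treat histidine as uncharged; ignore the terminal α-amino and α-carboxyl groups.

The side chains ionized at physiological pH are Lys/Arg (+1) and Asp/Glu (−1); with His treated as neutral, nothing else contributes.
Positive (K, R): K17 → +1.
Negative (D, E): E9, D10, D13, D25 → −4.
Net charge = (+1) + (−4) = −3.

-3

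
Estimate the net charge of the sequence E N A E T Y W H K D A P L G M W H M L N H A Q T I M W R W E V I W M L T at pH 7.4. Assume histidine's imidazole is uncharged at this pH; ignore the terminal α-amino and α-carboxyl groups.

Near pH 7.4, K and R contribute +1 each, D and E contribute −1 each, and every other side chain (His included, as stated) is uncharged.
Positive (K, R): K9, R28 → +2.
Negative (D, E): E1, E4, D10, E30 → −4.
Net charge = (+2) + (−4) = −2.

-2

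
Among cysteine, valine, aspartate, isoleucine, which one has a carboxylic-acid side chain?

aspartate

The acidic residues are Asp (D) and Glu (E), whose side chains end in a carboxylate group.
Of the listed options, only aspartate belongs to this group.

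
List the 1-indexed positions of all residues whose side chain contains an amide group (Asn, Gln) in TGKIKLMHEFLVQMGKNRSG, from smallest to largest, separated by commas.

13, 17

Matching residues: Q13, N17.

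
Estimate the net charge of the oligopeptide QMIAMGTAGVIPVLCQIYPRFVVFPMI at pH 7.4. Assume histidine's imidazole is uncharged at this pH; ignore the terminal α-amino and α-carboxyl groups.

At pH ~7.4 the Lys and Arg side chains are protonated (+1), the Asp and Glu side chains are deprotonated (−1), and with His taken as neutral all other side chains carry no charge.
Positive (K, R): R20 → +1.
Negative (D, E): none → −0.
Net charge = (+1) + (−0) = +1.

+1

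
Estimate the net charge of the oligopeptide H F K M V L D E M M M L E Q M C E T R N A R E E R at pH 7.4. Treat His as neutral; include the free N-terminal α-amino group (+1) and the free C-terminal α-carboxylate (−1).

-2

The side chains ionized at physiological pH are Lys/Arg (+1) and Asp/Glu (−1); with His treated as neutral, nothing else contributes.
Positive (K, R): K3, R19, R22, R25 → +4.
Negative (D, E): D7, E8, E13, E17, E23, E24 → −6.
The N-terminus (+1) and C-terminus (−1) cancel.
Net charge = (+4) + (−6) = −2.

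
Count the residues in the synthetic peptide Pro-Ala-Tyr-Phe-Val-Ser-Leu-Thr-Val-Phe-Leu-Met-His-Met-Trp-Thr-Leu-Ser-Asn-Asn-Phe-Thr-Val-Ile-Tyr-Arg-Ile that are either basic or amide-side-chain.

Basic: H, K, R. Amide-side-chain: N, Q.
Basic residues here: His13, Arg26 (2).
Amide-side-chain residues here: Asn19, Asn20 (2).
The two groups share no amino acid, so total = 2 + 2 = 4.

4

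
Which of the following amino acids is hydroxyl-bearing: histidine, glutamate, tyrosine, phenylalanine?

S, T, and Y are the three residues with a side-chain hydroxyl.
Of the listed options, only tyrosine belongs to this group.

tyrosine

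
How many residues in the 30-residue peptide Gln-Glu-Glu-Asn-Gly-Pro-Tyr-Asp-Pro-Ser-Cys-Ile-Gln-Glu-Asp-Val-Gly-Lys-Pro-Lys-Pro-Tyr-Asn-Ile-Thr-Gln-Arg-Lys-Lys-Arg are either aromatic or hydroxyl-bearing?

4

Aromatic: F, W, Y. Hydroxyl-bearing: S, T, Y.
Aromatic residues here: Tyr7, Tyr22 (2).
Hydroxyl-bearing residues here: Tyr7, Ser10, Tyr22, Thr25 (4).
Y is in both groups, so the 2 Y residues must not be double-counted.
Total = 2 + 4 − 2 = 4.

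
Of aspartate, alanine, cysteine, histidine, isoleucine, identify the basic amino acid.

Lysine (K), arginine (R), and histidine (H) have basic, nitrogen-containing side chains.
Of the listed options, only histidine belongs to this group.

histidine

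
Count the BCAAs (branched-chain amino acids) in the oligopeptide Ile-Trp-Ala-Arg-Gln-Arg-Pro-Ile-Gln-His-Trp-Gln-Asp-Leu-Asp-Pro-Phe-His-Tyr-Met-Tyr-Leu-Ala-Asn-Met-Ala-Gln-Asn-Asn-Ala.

The BCAAs are Val, Leu, and Ile — aliphatic side chains with a branch point.
Matching residues: Ile1, Ile8, Leu14, Leu22.

4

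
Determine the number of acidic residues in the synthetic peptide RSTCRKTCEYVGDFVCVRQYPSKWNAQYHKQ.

2

Only D (aspartate) and E (glutamate) carry a side-chain carboxylic acid.
Matching residues: E9, D13.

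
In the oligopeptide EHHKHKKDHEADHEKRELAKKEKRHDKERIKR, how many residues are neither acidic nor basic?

4

Acidic: D, E. Basic: K, R, H. All other residues are neither.
Matching residues: A11, L18, A19, I30.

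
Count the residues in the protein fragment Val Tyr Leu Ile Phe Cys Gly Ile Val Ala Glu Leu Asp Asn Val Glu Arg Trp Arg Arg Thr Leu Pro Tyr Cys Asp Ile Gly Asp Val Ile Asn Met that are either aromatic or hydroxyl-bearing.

5

Aromatic: F, W, Y. Hydroxyl-bearing: S, T, Y.
Aromatic residues here: Tyr2, Phe5, Trp18, Tyr24 (4).
Hydroxyl-bearing residues here: Tyr2, Thr21, Tyr24 (3).
Y is in both groups, so the 2 Y residues must not be double-counted.
Total = 4 + 3 − 2 = 5.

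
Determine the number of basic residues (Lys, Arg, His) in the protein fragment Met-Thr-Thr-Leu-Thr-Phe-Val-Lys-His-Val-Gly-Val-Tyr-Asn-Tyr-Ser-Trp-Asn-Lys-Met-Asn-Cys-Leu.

Matching residues: Lys8, His9, Lys19.

3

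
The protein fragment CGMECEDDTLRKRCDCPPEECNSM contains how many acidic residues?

Only D (aspartate) and E (glutamate) carry a side-chain carboxylic acid.
Matching residues: E4, E6, D7, D8, D15, E19, E20.

7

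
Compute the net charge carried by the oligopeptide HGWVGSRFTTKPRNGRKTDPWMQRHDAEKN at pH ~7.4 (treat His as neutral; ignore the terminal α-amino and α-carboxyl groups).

+4

At pH ~7.4 the Lys and Arg side chains are protonated (+1), the Asp and Glu side chains are deprotonated (−1), and with His taken as neutral all other side chains carry no charge.
Positive (K, R): R7, K11, R13, R16, K17, R24, K29 → +7.
Negative (D, E): D19, D26, E28 → −3.
Net charge = (+7) + (−3) = +4.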